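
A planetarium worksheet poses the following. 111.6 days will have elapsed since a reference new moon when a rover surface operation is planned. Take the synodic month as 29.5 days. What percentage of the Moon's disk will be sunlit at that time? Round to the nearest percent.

111.6/29.5 = 3.783 lunations, so 3 complete cycles and 23.10 d into the next.
Elongation θ = 360° × 23.10/29.5 ≈ 281.9°.
With cos θ = 0.206, the lit fraction is (1 − 0.206)/2 ≈ 0.397, so 40%.

40%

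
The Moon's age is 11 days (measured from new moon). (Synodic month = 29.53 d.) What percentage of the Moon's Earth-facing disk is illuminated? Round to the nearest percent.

85%

Phase angle: θ = 360°·(11 d)/(29.53 d) = 134.1°.
Illuminated fraction = (1 − cos 134.1°)/2 = (1 − (-0.696))/2 ≈ 0.848, so 85%.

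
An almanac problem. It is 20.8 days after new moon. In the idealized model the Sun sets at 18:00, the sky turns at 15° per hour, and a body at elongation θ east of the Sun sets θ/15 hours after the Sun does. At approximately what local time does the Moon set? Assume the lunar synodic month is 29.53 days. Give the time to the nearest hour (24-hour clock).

11:00

The Moon has covered 20.8/29.53 of its cycle, so θ ≈ 360° × 20.8/29.53 = 253.6°.
Delay after the Sun = 253.6° / (15°/h) ≈ 16.90 h.
18:00 + 16.90 h ≈ 10:54 → 11:00 to the nearest hour.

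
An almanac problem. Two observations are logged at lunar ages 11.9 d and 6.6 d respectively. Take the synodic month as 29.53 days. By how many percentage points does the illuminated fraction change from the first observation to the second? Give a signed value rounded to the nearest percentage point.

-49 pp

First observation: θ = 360°·11.9/29.53 = 145.1°, so f = 0.910.
Second observation: θ = 80.5°, f = 0.417.
Δf = 0.417 − 0.910 = -0.493, i.e. -49 pp.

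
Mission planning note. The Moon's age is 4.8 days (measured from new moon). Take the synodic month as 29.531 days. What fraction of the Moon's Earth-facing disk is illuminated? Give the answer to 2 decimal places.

0.24

Elongation θ = 360° × 4.8/29.531 ≈ 58.5°.
Illuminated fraction = (1 − cos 58.5°)/2 = (1 − 0.522)/2 ≈ 0.239.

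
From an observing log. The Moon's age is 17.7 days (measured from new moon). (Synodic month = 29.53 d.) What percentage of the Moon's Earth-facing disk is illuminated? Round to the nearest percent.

The Moon has covered 17.7/29.53 of its cycle, so θ ≈ 360° × 17.7/29.53 = 215.8°.
With cos θ = (-0.811), the lit fraction is (1 − (-0.811))/2 ≈ 0.906, so 91%.

91%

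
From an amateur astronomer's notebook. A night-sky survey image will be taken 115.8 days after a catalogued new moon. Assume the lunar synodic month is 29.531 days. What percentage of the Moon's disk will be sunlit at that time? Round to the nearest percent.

6%

115.8 d spans 3 complete synodic months (3 × 29.531 = 88.59 d) plus 27.21 d.
The Moon has covered 27.21/29.531 of its cycle, so θ ≈ 360° × 27.21/29.531 = 331.7°.
Illuminated fraction = (1 − cos 331.7°)/2 = (1 − 0.880)/2 ≈ 0.060, so 6%.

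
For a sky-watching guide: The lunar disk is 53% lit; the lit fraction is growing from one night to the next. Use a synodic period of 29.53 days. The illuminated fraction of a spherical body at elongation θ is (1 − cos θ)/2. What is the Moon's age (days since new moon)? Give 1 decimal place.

From f = (1 − cos θ)/2: cos θ = 1 − 2×0.53 = -0.060; arccos → 93.4°.
The Moon is waxing (0°–180°), so θ = 93.4° directly.
That fraction of the synodic month is 93.4/360 × 29.53 d ≈ 7.66 d.

7.7 days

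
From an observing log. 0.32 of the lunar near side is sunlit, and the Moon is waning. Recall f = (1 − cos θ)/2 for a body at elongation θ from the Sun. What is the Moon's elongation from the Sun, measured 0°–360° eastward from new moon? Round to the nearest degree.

cos θ = 1 − 2f = 0.360, giving a principal value of 68.9°.
Waning ⇒ past full, so θ = 360° − 68.9° = 291.1°.

291°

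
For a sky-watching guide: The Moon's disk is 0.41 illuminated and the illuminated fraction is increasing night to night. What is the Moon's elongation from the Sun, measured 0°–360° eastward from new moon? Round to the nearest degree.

From f = (1 − cos θ)/2: cos θ = 1 − 2×0.41 = 0.180; arccos → 79.6°.
Waxing ⇒ before full, so θ = 79.6°.

80°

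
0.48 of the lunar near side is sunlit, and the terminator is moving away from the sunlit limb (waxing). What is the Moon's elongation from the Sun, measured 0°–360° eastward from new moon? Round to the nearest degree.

88°

From f = (1 − cos θ)/2: cos θ = 1 − 2×0.48 = 0.040; arccos → 87.7°.
The Moon is waxing (0°–180°), so θ = 87.7° directly.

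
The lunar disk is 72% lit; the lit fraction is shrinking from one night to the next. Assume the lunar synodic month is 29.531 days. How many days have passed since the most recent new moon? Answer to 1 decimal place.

cos θ = 1 − 2f = -0.440, giving a principal value of 116.1°.
Waning ⇒ past full, so θ = 360° − 116.1° = 243.9°.
At 360°/29.531 d per day, 243.9° corresponds to 20.01 days.

20.0 days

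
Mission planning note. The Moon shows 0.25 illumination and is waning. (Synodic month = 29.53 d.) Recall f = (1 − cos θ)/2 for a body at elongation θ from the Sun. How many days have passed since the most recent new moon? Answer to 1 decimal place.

From f = (1 − cos θ)/2: cos θ = 1 − 2×0.25 = 0.500; arccos → 60.0°.
A waning Moon lies in 180°–360°, so θ = 360° − 60.0° = 300.0°.
That fraction of the synodic month is 300.0/360 × 29.53 d ≈ 24.61 d.

24.6 days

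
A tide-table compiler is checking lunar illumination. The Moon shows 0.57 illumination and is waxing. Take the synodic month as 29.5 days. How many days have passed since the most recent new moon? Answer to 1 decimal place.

Invert f = (1 − cos θ)/2 to get cos θ = 1 − 2(0.57) = -0.140, hence θ₀ = arccos -0.140 = 98.0°.
The Moon is waxing (0°–180°), so θ = 98.0° directly.
At 360°/29.5 d per day, 98.0° corresponds to 8.03 days.

8.0 days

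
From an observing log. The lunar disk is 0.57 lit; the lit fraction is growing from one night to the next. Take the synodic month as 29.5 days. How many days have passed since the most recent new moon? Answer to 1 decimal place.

Invert f = (1 − cos θ)/2 to get cos θ = 1 − 2(0.57) = -0.140, hence θ₀ = arccos -0.140 = 98.0°.
Waxing ⇒ before full, so θ = 98.0°.
At 360°/29.5 d per day, 98.0° corresponds to 8.03 days.

8.0 days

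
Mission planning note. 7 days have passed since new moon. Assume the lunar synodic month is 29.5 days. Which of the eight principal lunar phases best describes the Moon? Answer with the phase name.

At 7/29.5 of the cycle, θ ≈ 85° — the first quarter range.

first quarter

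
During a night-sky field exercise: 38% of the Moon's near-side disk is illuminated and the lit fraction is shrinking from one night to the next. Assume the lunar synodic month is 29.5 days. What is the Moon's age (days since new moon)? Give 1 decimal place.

From f = (1 − cos θ)/2: cos θ = 1 − 2×0.38 = 0.240; arccos → 76.1°.
Since the Moon is past full (waning), take the reflex angle: θ = 360° − 76.1° = 283.9°.
At 360°/29.5 d per day, 283.9° corresponds to 23.26 days.

23.3 days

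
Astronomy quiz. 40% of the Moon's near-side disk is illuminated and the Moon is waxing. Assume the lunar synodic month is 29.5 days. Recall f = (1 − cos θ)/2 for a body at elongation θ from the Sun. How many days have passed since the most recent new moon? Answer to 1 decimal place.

6.4 days

Invert f = (1 − cos θ)/2 to get cos θ = 1 − 2(0.40) = 0.200, hence θ₀ = arccos 0.200 = 78.5°.
Before full moon the principal value applies: θ = 78.5°.
At 360°/29.5 d per day, 78.5° corresponds to 6.43 days.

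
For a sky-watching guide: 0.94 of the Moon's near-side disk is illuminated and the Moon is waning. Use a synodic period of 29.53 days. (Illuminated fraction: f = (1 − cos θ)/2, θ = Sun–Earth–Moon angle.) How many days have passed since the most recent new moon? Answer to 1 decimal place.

17.1 days

From f = (1 − cos θ)/2: cos θ = 1 − 2×0.94 = -0.880; arccos → 151.6°.
Since the Moon is past full (waning), take the reflex angle: θ = 360° − 151.6° = 208.4°.
Age = 29.53 × 208.4°/360° ≈ 17.09 days.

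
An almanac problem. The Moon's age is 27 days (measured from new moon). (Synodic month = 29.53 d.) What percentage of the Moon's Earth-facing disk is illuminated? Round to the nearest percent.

7%

Phase angle: θ = 360°·(27 d)/(29.53 d) = 329.2°.
cos 329.2° = 0.859, so f = (1 − 0.859)/2 = 0.071, so 7%.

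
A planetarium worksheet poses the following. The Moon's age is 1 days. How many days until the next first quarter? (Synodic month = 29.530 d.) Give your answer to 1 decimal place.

First quarter occurs at elongation 90°, i.e. at age 29.530 × 90/360 = 7.383 d.
That is 7.383 − 1 = 6.383 days ahead.

6.4 days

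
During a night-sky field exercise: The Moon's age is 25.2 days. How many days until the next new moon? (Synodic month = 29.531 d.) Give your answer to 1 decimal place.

One full lunation from the last new moon is 29.531 d; remaining = 29.531 − 25.2 = 4.331 d.

4.3 days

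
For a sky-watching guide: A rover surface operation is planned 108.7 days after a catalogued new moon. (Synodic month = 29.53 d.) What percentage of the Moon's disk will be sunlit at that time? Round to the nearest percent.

71%

Reduce mod P: 108.7 − 3×29.53 = 20.11 d into the current lunation.
Elongation θ = 360° × 20.11/29.53 ≈ 245.2°.
cos 245.2° = (-0.420), so f = (1 − (-0.420))/2 = 0.710, so 71%.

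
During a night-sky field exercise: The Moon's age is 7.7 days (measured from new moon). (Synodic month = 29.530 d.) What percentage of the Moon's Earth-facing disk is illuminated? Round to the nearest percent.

The Moon has covered 7.7/29.530 of its cycle, so θ ≈ 360° × 7.7/29.530 = 93.9°.
Illuminated fraction = (1 − cos 93.9°)/2 = (1 − (-0.068))/2 ≈ 0.534, so 53%.

53%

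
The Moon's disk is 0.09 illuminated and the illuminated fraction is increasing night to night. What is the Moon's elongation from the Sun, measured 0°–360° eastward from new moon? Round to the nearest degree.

35°

From f = (1 − cos θ)/2: cos θ = 1 − 2×0.09 = 0.820; arccos → 34.9°.
Waxing ⇒ before full, so θ = 34.9°.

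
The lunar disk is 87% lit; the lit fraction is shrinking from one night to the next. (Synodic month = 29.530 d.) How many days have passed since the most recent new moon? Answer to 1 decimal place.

18.2 days

From f = (1 − cos θ)/2: cos θ = 1 − 2×0.87 = -0.740; arccos → 137.7°.
Since the Moon is past full (waning), take the reflex angle: θ = 360° − 137.7° = 222.3°.
That fraction of the synodic month is 222.3/360 × 29.530 d ≈ 18.23 d.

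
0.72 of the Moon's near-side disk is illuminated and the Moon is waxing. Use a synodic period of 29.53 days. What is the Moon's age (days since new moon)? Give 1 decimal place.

From f = (1 − cos θ)/2: cos θ = 1 − 2×0.72 = -0.440; arccos → 116.1°.
Before full moon the principal value applies: θ = 116.1°.
Age = 29.53 × 116.1°/360° ≈ 9.52 days.

9.5 days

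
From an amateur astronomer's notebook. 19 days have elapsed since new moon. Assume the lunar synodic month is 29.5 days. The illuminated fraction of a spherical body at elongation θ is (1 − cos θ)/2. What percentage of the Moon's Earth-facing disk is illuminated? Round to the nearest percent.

Elongation θ = 360° × 19/29.5 ≈ 231.9°.
cos 231.9° = (-0.618), so f = (1 − (-0.618))/2 = 0.809, so 81%.

81%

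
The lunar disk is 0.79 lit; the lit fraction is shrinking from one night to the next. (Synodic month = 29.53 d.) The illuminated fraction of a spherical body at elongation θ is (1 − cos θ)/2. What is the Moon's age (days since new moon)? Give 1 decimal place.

19.2 days

cos θ = 1 − 2f = -0.580, giving a principal value of 125.5°.
Since the Moon is past full (waning), take the reflex angle: θ = 360° − 125.5° = 234.5°.
That fraction of the synodic month is 234.5/360 × 29.53 d ≈ 19.24 d.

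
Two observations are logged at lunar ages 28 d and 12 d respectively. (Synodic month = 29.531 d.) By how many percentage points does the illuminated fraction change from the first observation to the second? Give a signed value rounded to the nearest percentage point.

+89 pp

First observation: θ = 360°·28/29.531 = 341.3°, so f = 0.026.
Second observation: θ = 146.3°, f = 0.916.
Δf = 0.916 − 0.026 = +0.890, i.e. +89 pp.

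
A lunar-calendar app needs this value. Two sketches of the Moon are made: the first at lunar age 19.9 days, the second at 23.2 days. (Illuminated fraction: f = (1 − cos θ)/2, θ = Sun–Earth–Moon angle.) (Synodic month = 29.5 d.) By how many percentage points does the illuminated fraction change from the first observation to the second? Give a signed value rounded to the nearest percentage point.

-34 pp

First observation: θ = 360°·19.9/29.5 = 242.8°, so f = 0.728.
Second observation: θ = 283.1°, f = 0.387.
Δf = 0.387 − 0.728 = -0.342, i.e. -34 pp.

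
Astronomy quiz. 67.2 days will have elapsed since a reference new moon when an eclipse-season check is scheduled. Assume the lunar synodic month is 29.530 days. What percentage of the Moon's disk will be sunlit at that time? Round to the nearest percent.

58%

67.2 d spans 2 complete synodic months (2 × 29.530 = 59.06 d) plus 8.14 d.
Phase angle: θ = 360°·(8.14 d)/(29.530 d) = 99.2°.
Illuminated fraction = (1 − cos 99.2°)/2 = (1 − (-0.160))/2 ≈ 0.580, so 58%.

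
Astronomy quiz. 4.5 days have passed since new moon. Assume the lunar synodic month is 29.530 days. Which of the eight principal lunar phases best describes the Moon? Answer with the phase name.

θ ≈ 360° × 4.5/29.530 = 55°, which falls in the waxing crescent sector.

waxing crescent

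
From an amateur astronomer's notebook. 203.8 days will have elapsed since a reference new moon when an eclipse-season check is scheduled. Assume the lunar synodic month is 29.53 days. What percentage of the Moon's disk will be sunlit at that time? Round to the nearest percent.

9%

203.8/29.53 = 6.901 lunations, so 6 complete cycles and 26.62 d into the next.
Elongation θ = 360° × 26.62/29.53 ≈ 324.5°.
cos 324.5° = 0.814, so f = (1 − 0.814)/2 = 0.093, so 9%.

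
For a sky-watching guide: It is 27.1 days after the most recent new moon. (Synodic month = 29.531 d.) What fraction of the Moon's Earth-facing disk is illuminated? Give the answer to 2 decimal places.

The Moon has covered 27.1/29.531 of its cycle, so θ ≈ 360° × 27.1/29.531 = 330.4°.
With cos θ = 0.869, the lit fraction is (1 − 0.869)/2 ≈ 0.065.

0.07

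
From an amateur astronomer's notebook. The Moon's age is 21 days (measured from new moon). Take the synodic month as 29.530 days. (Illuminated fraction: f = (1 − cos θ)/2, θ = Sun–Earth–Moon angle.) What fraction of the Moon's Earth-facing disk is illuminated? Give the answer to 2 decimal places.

The Moon has covered 21/29.530 of its cycle, so θ ≈ 360° × 21/29.530 = 256.0°.
cos 256.0° = (-0.242), so f = (1 − (-0.242))/2 = 0.621.

0.62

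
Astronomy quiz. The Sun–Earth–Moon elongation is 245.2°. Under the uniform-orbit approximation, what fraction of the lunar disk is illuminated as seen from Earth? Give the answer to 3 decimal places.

cos 245.2° = (-0.419), so f = (1 − (-0.419))/2 = 0.710.

0.710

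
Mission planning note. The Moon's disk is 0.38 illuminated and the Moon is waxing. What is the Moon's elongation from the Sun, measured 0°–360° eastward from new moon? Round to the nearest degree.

cos θ = 1 − 2f = 0.240, giving a principal value of 76.1°.
Waxing ⇒ before full, so θ = 76.1°.

76°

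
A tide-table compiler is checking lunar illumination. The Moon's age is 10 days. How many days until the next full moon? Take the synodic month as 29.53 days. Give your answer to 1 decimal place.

Full moon occurs at elongation 180°, i.e. at age 29.53 × 180/360 = 14.765 d.
So 4.765 days remain (14.765 − 10).

4.8 days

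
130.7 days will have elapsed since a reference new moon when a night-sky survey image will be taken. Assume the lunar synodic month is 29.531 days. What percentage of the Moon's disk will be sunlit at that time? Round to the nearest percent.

95%

130.7 d spans 4 complete synodic months (4 × 29.531 = 118.12 d) plus 12.58 d.
The Moon has covered 12.58/29.531 of its cycle, so θ ≈ 360° × 12.58/29.531 = 153.3°.
cos 153.3° = (-0.893), so f = (1 − (-0.893))/2 = 0.947, so 95%.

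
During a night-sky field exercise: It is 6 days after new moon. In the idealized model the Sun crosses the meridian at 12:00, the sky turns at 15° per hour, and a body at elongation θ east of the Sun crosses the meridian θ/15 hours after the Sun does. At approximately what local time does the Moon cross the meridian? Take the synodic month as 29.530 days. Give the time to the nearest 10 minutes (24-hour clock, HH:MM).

Elongation θ = 360° × 6/29.530 ≈ 73.1°.
Delay after the Sun = 73.1° / (15°/h) ≈ 4.88 h.
12:00 + 4.876 h ≈ 16:53 → 16:50 to the nearest ten minutes.

16:50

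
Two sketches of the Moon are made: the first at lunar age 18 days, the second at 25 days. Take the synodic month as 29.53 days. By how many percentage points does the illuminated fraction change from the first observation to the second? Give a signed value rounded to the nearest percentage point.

θ₁ = 360° × 18/29.53 = 219.4°, f₁ = (1 − cos θ₁)/2 = 0.886.
θ₂ = 360° × 25/29.53 = 304.8°, f₂ = (1 − cos θ₂)/2 = 0.215.
Change = f₂ − f₁ = -0.671 → -67 percentage points.

-67 percentage points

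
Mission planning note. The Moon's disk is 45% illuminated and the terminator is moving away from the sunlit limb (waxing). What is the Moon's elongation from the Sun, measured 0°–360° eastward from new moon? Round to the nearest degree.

84°

Invert f = (1 − cos θ)/2 to get cos θ = 1 − 2(0.45) = 0.100, hence θ₀ = arccos 0.100 = 84.3°.
Before full moon the principal value applies: θ = 84.3°.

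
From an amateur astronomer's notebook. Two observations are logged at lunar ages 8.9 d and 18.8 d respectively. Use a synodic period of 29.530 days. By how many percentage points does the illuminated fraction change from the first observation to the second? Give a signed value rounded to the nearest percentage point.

+17 pp

First observation: θ = 360°·8.9/29.530 = 108.5°, so f = 0.659.
Second observation: θ = 229.2°, f = 0.827.
Δf = 0.827 − 0.659 = +0.168, i.e. +17 pp.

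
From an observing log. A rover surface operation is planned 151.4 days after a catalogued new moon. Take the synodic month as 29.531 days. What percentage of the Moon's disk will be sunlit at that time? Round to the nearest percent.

Reduce mod P: 151.4 − 5×29.531 = 3.75 d into the current lunation.
Phase angle: θ = 360°·(3.75 d)/(29.531 d) = 45.7°.
With cos θ = 0.699, the lit fraction is (1 − 0.699)/2 ≈ 0.151, so 15%.

15%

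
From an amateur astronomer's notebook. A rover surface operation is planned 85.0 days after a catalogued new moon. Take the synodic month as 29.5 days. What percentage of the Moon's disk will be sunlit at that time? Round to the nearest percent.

85.0 d spans 2 complete synodic months (2 × 29.5 = 59.00 d) plus 26.00 d.
Phase angle: θ = 360°·(26.00 d)/(29.5 d) = 317.3°.
cos 317.3° = 0.735, so f = (1 − 0.735)/2 = 0.133, so 13%.

13%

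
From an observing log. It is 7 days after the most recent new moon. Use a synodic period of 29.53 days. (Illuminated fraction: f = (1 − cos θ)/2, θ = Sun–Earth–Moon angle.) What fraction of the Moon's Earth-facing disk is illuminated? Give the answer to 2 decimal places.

Elongation θ = 360° × 7/29.53 ≈ 85.3°.
With cos θ = 0.081, the lit fraction is (1 − 0.081)/2 ≈ 0.459.

0.46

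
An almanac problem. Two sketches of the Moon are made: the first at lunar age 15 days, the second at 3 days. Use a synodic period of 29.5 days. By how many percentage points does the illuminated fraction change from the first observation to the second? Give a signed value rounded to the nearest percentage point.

-90 pp

θ₁ = 360° × 15/29.5 = 183.1°, f₁ = (1 − cos θ₁)/2 = 0.999.
θ₂ = 360° × 3/29.5 = 36.6°, f₂ = (1 − cos θ₂)/2 = 0.099.
Change = f₂ − f₁ = -0.901 → -90 percentage points.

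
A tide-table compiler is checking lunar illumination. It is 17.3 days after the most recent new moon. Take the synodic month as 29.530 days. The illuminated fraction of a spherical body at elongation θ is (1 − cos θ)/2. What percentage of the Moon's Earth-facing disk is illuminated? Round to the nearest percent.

93%

The Moon has covered 17.3/29.530 of its cycle, so θ ≈ 360° × 17.3/29.530 = 210.9°.
With cos θ = (-0.858), the lit fraction is (1 − (-0.858))/2 ≈ 0.929, so 93%.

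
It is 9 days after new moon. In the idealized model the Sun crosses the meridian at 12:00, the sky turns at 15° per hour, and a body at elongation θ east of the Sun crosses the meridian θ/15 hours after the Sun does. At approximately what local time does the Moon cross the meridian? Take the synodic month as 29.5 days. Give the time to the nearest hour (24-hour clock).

19:00

The Moon has covered 9/29.5 of its cycle, so θ ≈ 360° × 9/29.5 = 109.8°.
At 15° of sky rotation per hour, 109.8° corresponds to a 7.32 h lag.
12:00 + 7.32 h ≈ 19:19 → 19:00 to the nearest hour.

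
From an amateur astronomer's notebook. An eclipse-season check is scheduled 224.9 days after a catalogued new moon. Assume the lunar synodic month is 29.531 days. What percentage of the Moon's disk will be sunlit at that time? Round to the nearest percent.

87%

224.9/29.531 = 7.616 lunations, so 7 complete cycles and 18.18 d into the next.
Elongation θ = 360° × 18.18/29.531 ≈ 221.7°.
cos 221.7° = (-0.747), so f = (1 − (-0.747))/2 = 0.874, so 87%.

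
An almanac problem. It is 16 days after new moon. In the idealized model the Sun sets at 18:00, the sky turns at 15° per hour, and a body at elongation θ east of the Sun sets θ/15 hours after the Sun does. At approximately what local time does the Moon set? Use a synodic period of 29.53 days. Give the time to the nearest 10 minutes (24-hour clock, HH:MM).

Elongation θ = 360° × 16/29.53 ≈ 195.1°.
The Moon trails the Sun by θ/15 = 195.1/15 ≈ 13.00 hours.
18:00 + 13.004 h ≈ 07:00 → 07:00 to the nearest ten minutes.

07:00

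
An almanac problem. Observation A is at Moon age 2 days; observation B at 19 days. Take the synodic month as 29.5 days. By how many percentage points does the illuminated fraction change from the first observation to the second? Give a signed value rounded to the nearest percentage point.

+76 pp

θ₁ = 360° × 2/29.5 = 24.4°, f₁ = (1 − cos θ₁)/2 = 0.045.
θ₂ = 360° × 19/29.5 = 231.9°, f₂ = (1 − cos θ₂)/2 = 0.809.
Change = f₂ − f₁ = +0.764 → +76 percentage points.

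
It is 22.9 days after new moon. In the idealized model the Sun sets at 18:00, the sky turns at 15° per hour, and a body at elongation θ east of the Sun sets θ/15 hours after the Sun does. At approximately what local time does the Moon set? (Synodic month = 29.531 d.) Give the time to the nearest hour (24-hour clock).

13:00

Phase angle: θ = 360°·(22.9 d)/(29.531 d) = 279.2°.
The Moon trails the Sun by θ/15 = 279.2/15 ≈ 18.61 hours.
18:00 + 18.61 h ≈ 12:37 → 13:00 to the nearest hour.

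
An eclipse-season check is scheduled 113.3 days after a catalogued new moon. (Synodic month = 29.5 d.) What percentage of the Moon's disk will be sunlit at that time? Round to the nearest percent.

113.3/29.5 = 3.841 lunations, so 3 complete cycles and 24.80 d into the next.
Elongation θ = 360° × 24.80/29.5 ≈ 302.6°.
cos 302.6° = 0.539, so f = (1 − 0.539)/2 = 0.230, so 23%.

23%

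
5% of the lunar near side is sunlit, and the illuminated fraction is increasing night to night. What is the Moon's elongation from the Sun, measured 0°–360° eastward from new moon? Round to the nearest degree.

26°

Invert f = (1 − cos θ)/2 to get cos θ = 1 − 2(0.05) = 0.900, hence θ₀ = arccos 0.900 = 25.8°.
Waxing ⇒ before full, so θ = 25.8°.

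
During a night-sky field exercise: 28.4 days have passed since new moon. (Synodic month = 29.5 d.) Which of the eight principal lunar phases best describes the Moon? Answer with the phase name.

θ ≈ 360° × 28.4/29.5 = 347°, which falls in the new moon sector.

new moon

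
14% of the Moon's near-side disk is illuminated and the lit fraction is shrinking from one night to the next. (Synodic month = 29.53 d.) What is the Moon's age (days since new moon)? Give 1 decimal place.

25.9 days

From f = (1 − cos θ)/2: cos θ = 1 − 2×0.14 = 0.720; arccos → 43.9°.
Since the Moon is past full (waning), take the reflex angle: θ = 360° − 43.9° = 316.1°.
Age = 29.53 × 316.1°/360° ≈ 25.93 days.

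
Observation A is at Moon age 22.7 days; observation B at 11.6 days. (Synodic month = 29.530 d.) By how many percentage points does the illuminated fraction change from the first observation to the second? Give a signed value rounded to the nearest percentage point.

+45 percentage points

First observation: θ = 360°·22.7/29.530 = 276.7°, so f = 0.441.
Second observation: θ = 141.4°, f = 0.891.
Δf = 0.891 − 0.441 = +0.449, i.e. +45 pp.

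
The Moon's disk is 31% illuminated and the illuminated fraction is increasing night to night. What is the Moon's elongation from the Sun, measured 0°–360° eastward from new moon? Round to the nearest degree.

cos θ = 1 − 2f = 0.380, giving a principal value of 67.7°.
Waxing ⇒ before full, so θ = 67.7°.

68°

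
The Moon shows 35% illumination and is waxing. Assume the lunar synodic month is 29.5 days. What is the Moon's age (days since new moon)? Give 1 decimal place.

cos θ = 1 − 2f = 0.300, giving a principal value of 72.5°.
Waxing ⇒ before full, so θ = 72.5°.
Age = 29.5 × 72.5°/360° ≈ 5.94 days.

5.9 days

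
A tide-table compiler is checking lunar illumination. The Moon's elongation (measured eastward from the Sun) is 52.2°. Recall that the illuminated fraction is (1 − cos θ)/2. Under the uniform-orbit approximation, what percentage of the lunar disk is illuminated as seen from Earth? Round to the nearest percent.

cos 52.2° = 0.613, so f = (1 − 0.613)/2 = 0.194, i.e. 19%.

19%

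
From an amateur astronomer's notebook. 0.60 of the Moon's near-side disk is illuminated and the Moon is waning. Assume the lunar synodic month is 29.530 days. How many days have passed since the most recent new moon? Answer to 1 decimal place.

cos θ = 1 − 2f = -0.200, giving a principal value of 101.5°.
A waning Moon lies in 180°–360°, so θ = 360° − 101.5° = 258.5°.
That fraction of the synodic month is 258.5/360 × 29.530 d ≈ 21.20 d.

21.2 days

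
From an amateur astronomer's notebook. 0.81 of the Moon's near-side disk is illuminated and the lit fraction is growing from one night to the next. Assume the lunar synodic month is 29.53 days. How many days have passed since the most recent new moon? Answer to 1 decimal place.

10.5 days

From f = (1 − cos θ)/2: cos θ = 1 − 2×0.81 = -0.620; arccos → 128.3°.
Before full moon the principal value applies: θ = 128.3°.
Age = 29.53 × 128.3°/360° ≈ 10.53 days.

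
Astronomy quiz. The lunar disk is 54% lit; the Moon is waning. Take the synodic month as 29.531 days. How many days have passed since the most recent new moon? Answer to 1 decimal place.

Invert f = (1 − cos θ)/2 to get cos θ = 1 − 2(0.54) = -0.080, hence θ₀ = arccos -0.080 = 94.6°.
A waning Moon lies in 180°–360°, so θ = 360° − 94.6° = 265.4°.
Age = 29.531 × 265.4°/360° ≈ 21.77 days.

21.8 days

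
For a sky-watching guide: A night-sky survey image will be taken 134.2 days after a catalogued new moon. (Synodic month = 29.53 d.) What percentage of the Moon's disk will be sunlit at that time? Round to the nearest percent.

98%

Reduce mod P: 134.2 − 4×29.53 = 16.08 d into the current lunation.
The Moon has covered 16.08/29.53 of its cycle, so θ ≈ 360° × 16.08/29.53 = 196.0°.
Illuminated fraction = (1 − cos 196.0°)/2 = (1 − (-0.961))/2 ≈ 0.981, so 98%.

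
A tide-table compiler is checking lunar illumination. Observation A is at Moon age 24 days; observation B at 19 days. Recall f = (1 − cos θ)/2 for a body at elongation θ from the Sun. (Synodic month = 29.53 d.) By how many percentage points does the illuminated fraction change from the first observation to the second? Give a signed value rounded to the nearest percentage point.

+50 percentage points

θ₁ = 360° × 24/29.53 = 292.6°, f₁ = (1 − cos θ₁)/2 = 0.308.
θ₂ = 360° × 19/29.53 = 231.6°, f₂ = (1 − cos θ₂)/2 = 0.810.
Change = f₂ − f₁ = +0.502 → +50 percentage points.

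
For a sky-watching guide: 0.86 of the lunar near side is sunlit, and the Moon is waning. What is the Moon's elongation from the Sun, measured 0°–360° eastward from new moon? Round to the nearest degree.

From f = (1 − cos θ)/2: cos θ = 1 − 2×0.86 = -0.720; arccos → 136.1°.
Waning ⇒ past full, so θ = 360° − 136.1° = 223.9°.

224°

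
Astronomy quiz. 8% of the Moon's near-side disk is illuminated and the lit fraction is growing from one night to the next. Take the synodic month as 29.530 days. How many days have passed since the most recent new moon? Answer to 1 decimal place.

cos θ = 1 − 2f = 0.840, giving a principal value of 32.9°.
The Moon is waxing (0°–180°), so θ = 32.9° directly.
At 360°/29.530 d per day, 32.9° corresponds to 2.70 days.

2.7 days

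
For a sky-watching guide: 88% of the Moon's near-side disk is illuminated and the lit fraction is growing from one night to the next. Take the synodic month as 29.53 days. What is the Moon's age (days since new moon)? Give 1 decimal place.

Invert f = (1 − cos θ)/2 to get cos θ = 1 − 2(0.88) = -0.760, hence θ₀ = arccos -0.760 = 139.5°.
Before full moon the principal value applies: θ = 139.5°.
That fraction of the synodic month is 139.5/360 × 29.53 d ≈ 11.44 d.

11.4 days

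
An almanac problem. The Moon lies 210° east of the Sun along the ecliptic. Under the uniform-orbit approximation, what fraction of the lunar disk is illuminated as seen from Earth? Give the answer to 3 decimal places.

0.933

Half-versine of 210°: (1 − (-0.866))/2 = 0.933.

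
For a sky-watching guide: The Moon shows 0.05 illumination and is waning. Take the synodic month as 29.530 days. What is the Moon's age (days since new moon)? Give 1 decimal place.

27.4 days

Invert f = (1 − cos θ)/2 to get cos θ = 1 − 2(0.05) = 0.900, hence θ₀ = arccos 0.900 = 25.8°.
Waning ⇒ past full, so θ = 360° − 25.8° = 334.2°.
Age = 29.530 × 334.2°/360° ≈ 27.41 days.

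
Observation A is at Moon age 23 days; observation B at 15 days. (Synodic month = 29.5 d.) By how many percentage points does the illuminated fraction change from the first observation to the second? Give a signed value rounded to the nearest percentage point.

+59 percentage points

First observation: θ = 360°·23/29.5 = 280.7°, so f = 0.407.
Second observation: θ = 183.1°, f = 0.999.
Δf = 0.999 − 0.407 = +0.592, i.e. +59 pp.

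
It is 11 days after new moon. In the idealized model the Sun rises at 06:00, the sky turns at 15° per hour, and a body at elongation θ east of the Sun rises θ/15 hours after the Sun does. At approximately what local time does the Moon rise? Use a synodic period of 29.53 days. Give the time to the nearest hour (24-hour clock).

15:00

Elongation θ = 360° × 11/29.53 ≈ 134.1°.
Delay after the Sun = 134.1° / (15°/h) ≈ 8.94 h.
06:00 + 8.94 h ≈ 14:56 → 15:00 to the nearest hour.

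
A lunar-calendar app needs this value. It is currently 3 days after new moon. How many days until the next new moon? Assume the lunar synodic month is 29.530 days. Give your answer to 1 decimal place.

One full lunation from the last new moon is 29.530 d; remaining = 29.530 − 3 = 26.530 d.

26.5 days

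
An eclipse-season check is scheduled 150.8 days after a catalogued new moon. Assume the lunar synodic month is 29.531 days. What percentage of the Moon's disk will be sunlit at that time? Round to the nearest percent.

11%

Reduce mod P: 150.8 − 5×29.531 = 3.15 d into the current lunation.
The Moon has covered 3.15/29.531 of its cycle, so θ ≈ 360° × 3.15/29.531 = 38.3°.
cos 38.3° = 0.784, so f = (1 − 0.784)/2 = 0.108, so 11%.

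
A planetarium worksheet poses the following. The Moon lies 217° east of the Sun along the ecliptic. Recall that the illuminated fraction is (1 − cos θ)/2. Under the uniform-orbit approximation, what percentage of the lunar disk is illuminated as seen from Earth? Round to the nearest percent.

90%

cos 217° = (-0.799), so f = (1 − (-0.799))/2 = 0.899, i.e. 90%.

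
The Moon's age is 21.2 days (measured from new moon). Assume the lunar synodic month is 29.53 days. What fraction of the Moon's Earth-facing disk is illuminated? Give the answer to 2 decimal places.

0.60

Elongation θ = 360° × 21.2/29.53 ≈ 258.4°.
Illuminated fraction = (1 − cos 258.4°)/2 = (1 − (-0.200))/2 ≈ 0.600.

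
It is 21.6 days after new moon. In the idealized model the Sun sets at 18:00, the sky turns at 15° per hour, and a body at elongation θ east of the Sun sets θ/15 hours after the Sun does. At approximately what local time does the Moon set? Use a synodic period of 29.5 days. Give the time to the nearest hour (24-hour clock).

The Moon has covered 21.6/29.5 of its cycle, so θ ≈ 360° × 21.6/29.5 = 263.6°.
The Moon trails the Sun by θ/15 = 263.6/15 ≈ 17.57 hours.
18:00 + 17.57 h ≈ 11:34 → 12:00 to the nearest hour.

12:00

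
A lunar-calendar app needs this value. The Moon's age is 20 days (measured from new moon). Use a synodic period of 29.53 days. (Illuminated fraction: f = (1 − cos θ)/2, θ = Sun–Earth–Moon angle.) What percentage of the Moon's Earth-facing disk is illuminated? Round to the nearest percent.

Elongation θ = 360° × 20/29.53 ≈ 243.8°.
cos 243.8° = (-0.441), so f = (1 − (-0.441))/2 = 0.721, so 72%.

72%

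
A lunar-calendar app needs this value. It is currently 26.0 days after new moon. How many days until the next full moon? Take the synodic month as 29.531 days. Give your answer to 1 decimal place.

18.3 days

Full moon occurs at elongation 180°, i.e. at age 29.531 × 180/360 = 14.765 d.
Already past this cycle's full moon; the next is at 14.765 + 29.531 = 44.296 d, so 44.296 − 26.0 = 18.296 days.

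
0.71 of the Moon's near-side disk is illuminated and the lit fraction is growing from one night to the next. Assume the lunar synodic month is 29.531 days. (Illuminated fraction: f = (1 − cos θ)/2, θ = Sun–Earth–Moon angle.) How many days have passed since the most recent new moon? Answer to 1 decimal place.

From f = (1 − cos θ)/2: cos θ = 1 − 2×0.71 = -0.420; arccos → 114.8°.
Before full moon the principal value applies: θ = 114.8°.
At 360°/29.531 d per day, 114.8° corresponds to 9.42 days.

9.4 days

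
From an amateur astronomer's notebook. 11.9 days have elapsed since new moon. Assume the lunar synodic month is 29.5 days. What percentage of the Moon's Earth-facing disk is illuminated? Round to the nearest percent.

91%

Elongation θ = 360° × 11.9/29.5 ≈ 145.2°.
Illuminated fraction = (1 − cos 145.2°)/2 = (1 − (-0.821))/2 ≈ 0.911, so 91%.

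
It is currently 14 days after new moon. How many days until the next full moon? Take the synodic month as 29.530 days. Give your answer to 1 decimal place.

Full moon is 0.5 of the way through the cycle: age 0.5 × 29.530 = 14.765 d.
That is 14.765 − 14 = 0.765 days ahead.

0.8 days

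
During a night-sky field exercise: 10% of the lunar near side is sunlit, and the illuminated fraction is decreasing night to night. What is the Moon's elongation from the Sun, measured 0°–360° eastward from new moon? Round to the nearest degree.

Invert f = (1 − cos θ)/2 to get cos θ = 1 − 2(0.10) = 0.800, hence θ₀ = arccos 0.800 = 36.9°.
A waning Moon lies in 180°–360°, so θ = 360° − 36.9° = 323.1°.

323°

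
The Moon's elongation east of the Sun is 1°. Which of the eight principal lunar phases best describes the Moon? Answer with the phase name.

1° lies in the new moon sector of the 8-phase cycle.

new moon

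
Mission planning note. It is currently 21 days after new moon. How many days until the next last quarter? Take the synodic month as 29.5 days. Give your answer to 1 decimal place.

Last quarter occurs at elongation 270°, i.e. at age 29.5 × 270/360 = 22.125 d.
That is 22.125 − 21 = 1.125 days ahead.

1.1 days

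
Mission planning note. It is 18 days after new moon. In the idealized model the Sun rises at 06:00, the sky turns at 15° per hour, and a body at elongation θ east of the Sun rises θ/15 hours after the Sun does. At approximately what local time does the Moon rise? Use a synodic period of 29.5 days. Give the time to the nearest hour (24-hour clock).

21:00

Phase angle: θ = 360°·(18 d)/(29.5 d) = 219.7°.
Delay after the Sun = 219.7° / (15°/h) ≈ 14.64 h.
06:00 + 14.64 h ≈ 20:39 → 21:00 to the nearest hour.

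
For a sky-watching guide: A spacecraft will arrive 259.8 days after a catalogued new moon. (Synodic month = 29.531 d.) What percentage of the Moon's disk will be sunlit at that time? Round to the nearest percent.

Reduce mod P: 259.8 − 8×29.531 = 23.55 d into the current lunation.
Elongation θ = 360° × 23.55/29.531 ≈ 287.1°.
Illuminated fraction = (1 − cos 287.1°)/2 = (1 − 0.294)/2 ≈ 0.353, so 35%.

35%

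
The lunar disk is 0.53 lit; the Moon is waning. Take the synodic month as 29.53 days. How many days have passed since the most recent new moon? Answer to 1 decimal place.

21.9 days

Invert f = (1 − cos θ)/2 to get cos θ = 1 − 2(0.53) = -0.060, hence θ₀ = arccos -0.060 = 93.4°.
Since the Moon is past full (waning), take the reflex angle: θ = 360° − 93.4° = 266.6°.
Age = 29.53 × 266.6°/360° ≈ 21.87 days.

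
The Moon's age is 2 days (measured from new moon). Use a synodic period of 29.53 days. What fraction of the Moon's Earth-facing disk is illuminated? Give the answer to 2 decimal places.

Elongation θ = 360° × 2/29.53 ≈ 24.4°.
Illuminated fraction = (1 − cos 24.4°)/2 = (1 − 0.911)/2 ≈ 0.045.

0.04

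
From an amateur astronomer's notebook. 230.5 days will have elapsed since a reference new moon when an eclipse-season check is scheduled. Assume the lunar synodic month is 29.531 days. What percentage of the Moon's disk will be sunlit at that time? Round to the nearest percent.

33%

Reduce mod P: 230.5 − 7×29.531 = 23.78 d into the current lunation.
Phase angle: θ = 360°·(23.78 d)/(29.531 d) = 289.9°.
With cos θ = 0.341, the lit fraction is (1 − 0.341)/2 ≈ 0.330, so 33%.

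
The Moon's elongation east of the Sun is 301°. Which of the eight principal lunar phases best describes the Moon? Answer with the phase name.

301° lies in the waning crescent sector of the 8-phase cycle.

waning crescent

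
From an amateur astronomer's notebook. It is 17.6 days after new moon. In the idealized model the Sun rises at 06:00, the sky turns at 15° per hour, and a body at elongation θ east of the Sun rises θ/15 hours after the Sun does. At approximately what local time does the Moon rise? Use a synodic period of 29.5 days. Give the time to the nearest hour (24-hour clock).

Phase angle: θ = 360°·(17.6 d)/(29.5 d) = 214.8°.
The Moon trails the Sun by θ/15 = 214.8/15 ≈ 14.32 hours.
06:00 + 14.32 h ≈ 20:19 → 20:00 to the nearest hour.

20:00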